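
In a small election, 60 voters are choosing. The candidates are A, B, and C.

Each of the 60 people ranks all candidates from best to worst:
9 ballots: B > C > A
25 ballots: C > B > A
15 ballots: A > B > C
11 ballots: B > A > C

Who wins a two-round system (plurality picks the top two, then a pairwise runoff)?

Round 1 first-place votes: A 15, B 20, C 25. C and B advance.
Runoff: C is ranked above B on 25 ballots, B above C on 35.

B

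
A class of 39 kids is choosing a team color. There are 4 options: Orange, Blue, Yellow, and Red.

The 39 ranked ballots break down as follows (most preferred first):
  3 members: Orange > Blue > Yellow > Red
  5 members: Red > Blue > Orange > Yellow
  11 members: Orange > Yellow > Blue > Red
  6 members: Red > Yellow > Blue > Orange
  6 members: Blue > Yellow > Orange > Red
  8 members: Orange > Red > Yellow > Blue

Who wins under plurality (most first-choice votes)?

First-place votes: Orange 22, Blue 6, Yellow 0, Red 11.

Orange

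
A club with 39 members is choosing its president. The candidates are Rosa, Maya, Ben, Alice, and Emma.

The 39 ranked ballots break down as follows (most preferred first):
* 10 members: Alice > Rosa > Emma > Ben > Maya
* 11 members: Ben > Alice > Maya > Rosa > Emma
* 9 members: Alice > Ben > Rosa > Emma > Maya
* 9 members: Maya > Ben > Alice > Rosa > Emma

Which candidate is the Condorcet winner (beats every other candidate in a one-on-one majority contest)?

Ben vs Rosa: 29–10
Ben vs Maya: 30–9
Ben vs Alice: 20–19
Ben vs Emma: 29–10
Ben beats every other candidate.

Ben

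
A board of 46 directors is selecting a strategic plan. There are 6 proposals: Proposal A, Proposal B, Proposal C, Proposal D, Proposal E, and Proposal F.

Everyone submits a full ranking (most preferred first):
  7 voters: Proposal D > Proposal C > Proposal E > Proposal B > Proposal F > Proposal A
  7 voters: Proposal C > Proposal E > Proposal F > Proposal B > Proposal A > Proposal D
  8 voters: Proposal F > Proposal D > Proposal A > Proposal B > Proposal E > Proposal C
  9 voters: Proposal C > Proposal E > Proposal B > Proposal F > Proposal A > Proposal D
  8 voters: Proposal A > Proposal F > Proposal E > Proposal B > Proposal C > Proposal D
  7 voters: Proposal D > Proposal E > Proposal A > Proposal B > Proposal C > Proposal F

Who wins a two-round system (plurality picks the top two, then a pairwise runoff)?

Proposal C

Round 1 first-place votes: Proposal A 8, Proposal B 0, Proposal C 16, Proposal D 14, Proposal E 0, Proposal F 8. Proposal C and Proposal D advance.
Runoff: Proposal C is ranked above Proposal D on 24 ballots, Proposal D above Proposal C on 22.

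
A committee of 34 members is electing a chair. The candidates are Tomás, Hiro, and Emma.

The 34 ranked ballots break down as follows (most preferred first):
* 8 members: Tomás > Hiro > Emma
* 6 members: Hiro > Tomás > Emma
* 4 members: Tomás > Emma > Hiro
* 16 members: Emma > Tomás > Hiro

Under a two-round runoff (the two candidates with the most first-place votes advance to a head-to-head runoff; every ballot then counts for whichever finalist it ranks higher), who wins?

Round 1 first-place votes: Tomás 12, Hiro 6, Emma 16. Emma and Tomás advance.
Runoff: Emma is ranked above Tomás on 16 ballots, Tomás above Emma on 18.

Tomás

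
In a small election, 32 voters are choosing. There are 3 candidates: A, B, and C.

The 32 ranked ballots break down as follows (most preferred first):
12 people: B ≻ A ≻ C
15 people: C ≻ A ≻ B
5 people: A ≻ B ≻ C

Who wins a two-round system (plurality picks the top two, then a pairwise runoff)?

Round 1 first-place votes: A 5, B 12, C 15. C and B advance.
Runoff: C is ranked above B on 15 ballots, B above C on 17.

B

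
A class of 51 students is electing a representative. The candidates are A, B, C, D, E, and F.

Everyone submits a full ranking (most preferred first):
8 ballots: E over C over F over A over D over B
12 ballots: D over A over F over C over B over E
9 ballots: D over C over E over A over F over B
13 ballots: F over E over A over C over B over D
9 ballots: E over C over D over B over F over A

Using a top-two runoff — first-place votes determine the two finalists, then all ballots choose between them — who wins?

E

Round 1 first-place votes: A 0, B 0, C 0, D 21, E 17, F 13. D and E advance.
Runoff: D is ranked above E on 21 ballots, E above D on 30.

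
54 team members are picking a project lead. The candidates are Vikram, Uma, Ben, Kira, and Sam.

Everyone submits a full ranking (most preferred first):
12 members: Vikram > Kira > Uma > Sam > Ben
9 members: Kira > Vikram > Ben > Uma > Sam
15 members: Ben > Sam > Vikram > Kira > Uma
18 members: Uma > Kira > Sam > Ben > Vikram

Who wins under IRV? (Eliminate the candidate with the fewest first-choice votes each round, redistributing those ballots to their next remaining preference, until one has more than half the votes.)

Round 1: Vikram 12, Uma 18, Ben 15, Kira 9, Sam 0. Sam eliminated.
Round 2: Vikram 12, Uma 18, Ben 15, Kira 9. Kira eliminated.
Round 3: Vikram 21, Uma 18, Ben 15. Ben eliminated.
Round 4: Vikram 36, Uma 18. Vikram has a majority (≥28).

Vikram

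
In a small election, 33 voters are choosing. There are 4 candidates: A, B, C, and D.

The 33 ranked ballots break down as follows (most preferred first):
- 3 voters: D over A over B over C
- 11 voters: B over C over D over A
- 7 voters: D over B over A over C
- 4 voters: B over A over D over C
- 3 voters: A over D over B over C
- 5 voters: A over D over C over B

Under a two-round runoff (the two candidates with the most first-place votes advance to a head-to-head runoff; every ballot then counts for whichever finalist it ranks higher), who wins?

Round 1 first-place votes: A 8, B 15, C 0, D 10. B and D advance.
Runoff: B is ranked above D on 15 ballots, D above B on 18.

D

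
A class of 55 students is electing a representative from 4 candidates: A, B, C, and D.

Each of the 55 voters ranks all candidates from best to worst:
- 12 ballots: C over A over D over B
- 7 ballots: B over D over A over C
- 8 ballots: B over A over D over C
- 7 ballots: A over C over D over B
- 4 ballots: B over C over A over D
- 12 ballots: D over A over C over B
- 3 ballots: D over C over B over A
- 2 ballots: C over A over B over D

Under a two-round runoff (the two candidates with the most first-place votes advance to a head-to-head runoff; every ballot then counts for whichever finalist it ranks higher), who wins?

Round 1 first-place votes: A 7, B 19, C 14, D 15. B and D advance.
Runoff: B is ranked above D on 21 ballots, D above B on 34.

D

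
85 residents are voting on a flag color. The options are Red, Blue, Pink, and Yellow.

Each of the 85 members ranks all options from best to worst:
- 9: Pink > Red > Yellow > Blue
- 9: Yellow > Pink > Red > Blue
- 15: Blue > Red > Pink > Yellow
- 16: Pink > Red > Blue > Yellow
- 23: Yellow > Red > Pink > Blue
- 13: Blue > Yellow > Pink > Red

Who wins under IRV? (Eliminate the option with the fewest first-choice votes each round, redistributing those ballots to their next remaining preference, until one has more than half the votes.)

Round 1: Red 0, Blue 28, Pink 25, Yellow 32. Red eliminated.
Round 2: Blue 28, Pink 25, Yellow 32. Pink eliminated.
Round 3: Blue 44, Yellow 41. Blue has a majority (≥43).

Blue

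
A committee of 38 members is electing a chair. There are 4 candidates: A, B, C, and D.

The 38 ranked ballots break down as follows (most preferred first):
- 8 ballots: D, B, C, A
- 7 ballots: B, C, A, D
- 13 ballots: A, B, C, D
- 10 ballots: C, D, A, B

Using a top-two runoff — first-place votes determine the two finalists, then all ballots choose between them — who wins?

Round 1 first-place votes: A 13, B 7, C 10, D 8. A and C advance.
Runoff: A is ranked above C on 13 ballots, C above A on 25.

C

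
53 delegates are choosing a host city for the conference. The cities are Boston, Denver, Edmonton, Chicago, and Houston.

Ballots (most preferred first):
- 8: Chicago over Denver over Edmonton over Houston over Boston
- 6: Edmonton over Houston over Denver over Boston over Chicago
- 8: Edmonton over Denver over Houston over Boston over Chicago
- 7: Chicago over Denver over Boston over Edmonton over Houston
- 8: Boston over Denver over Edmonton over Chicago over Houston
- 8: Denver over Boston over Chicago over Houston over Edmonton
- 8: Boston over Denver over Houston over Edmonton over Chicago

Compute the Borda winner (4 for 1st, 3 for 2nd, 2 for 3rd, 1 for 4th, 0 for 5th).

Boston: 8×0 + 6×1 + 8×1 + 7×2 + 8×4 + 8×3 + 8×4 = 116
Denver: 8×3 + 6×2 + 8×3 + 7×3 + 8×3 + 8×4 + 8×3 = 161
Edmonton: 8×2 + 6×4 + 8×4 + 7×1 + 8×2 + 8×0 + 8×1 = 103
Chicago: 8×4 + 6×0 + 8×0 + 7×4 + 8×1 + 8×2 + 8×0 = 84
Houston: 8×1 + 6×3 + 8×2 + 7×0 + 8×0 + 8×1 + 8×2 = 66

Denver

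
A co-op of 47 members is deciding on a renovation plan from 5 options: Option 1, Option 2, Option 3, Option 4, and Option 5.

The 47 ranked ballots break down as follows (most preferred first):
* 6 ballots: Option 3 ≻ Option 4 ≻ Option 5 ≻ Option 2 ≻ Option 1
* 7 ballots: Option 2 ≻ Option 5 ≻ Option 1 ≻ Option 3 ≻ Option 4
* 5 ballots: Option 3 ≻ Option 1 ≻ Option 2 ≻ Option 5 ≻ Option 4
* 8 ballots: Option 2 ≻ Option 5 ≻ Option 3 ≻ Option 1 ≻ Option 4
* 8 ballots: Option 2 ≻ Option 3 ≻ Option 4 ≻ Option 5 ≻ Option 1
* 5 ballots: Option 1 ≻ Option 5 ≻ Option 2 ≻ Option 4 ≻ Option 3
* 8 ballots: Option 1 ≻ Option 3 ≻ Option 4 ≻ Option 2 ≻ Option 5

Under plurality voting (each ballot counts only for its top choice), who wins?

Option 2

First-place votes: Option 1 13, Option 2 23, Option 3 11, Option 4 0, Option 5 0.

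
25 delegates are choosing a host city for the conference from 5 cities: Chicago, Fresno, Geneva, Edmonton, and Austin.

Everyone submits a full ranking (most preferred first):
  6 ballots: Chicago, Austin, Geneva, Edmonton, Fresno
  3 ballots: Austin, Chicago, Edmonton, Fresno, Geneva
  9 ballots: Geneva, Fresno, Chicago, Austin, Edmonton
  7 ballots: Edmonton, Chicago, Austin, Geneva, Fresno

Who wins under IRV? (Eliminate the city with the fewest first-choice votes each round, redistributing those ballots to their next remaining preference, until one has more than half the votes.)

Round 1: Chicago 6, Fresno 0, Geneva 9, Edmonton 7, Austin 3. Fresno eliminated.
Round 2: Chicago 6, Geneva 9, Edmonton 7, Austin 3. Austin eliminated.
Round 3: Chicago 9, Geneva 9, Edmonton 7. Edmonton eliminated.
Round 4: Chicago 16, Geneva 9. Chicago has a majority (≥13).

Chicago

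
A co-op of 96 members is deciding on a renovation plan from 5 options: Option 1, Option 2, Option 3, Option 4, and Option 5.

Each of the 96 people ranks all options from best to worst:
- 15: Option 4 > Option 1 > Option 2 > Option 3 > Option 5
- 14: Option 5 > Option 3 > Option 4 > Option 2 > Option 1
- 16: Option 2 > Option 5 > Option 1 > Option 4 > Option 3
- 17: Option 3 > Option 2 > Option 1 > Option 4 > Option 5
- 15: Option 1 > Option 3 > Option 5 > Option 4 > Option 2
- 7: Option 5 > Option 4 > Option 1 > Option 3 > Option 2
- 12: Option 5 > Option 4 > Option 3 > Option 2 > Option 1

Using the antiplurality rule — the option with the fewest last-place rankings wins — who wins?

Last-place votes: Option 1 26, Option 2 22, Option 3 16, Option 4 0, Option 5 32.

Option 4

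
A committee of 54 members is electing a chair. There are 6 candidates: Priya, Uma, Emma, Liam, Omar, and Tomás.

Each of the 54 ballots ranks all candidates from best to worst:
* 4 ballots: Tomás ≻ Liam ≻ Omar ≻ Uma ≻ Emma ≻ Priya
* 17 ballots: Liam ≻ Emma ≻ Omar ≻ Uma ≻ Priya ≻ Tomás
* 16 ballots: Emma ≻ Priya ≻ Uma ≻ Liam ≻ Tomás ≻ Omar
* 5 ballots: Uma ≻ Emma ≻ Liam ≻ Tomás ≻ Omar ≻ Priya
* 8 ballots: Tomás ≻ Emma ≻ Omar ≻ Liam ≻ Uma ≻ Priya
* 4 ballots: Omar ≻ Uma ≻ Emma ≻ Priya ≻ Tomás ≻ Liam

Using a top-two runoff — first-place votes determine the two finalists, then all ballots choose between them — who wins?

Round 1 first-place votes: Priya 0, Uma 5, Emma 16, Liam 17, Omar 4, Tomás 12. Liam and Emma advance.
Runoff: Liam is ranked above Emma on 21 ballots, Emma above Liam on 33.

Emma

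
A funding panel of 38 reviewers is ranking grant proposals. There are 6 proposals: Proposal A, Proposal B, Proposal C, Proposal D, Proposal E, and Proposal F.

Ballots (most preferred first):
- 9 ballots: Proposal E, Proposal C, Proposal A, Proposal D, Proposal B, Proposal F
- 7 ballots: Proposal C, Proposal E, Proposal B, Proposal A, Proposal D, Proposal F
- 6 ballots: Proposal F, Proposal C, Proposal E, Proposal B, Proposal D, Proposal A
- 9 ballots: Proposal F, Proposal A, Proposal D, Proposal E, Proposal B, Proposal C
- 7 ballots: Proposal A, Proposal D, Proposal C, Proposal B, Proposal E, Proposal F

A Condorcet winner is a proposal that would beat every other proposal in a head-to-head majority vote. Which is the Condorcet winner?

Proposal C vs Proposal A: 22–16
Proposal C vs Proposal B: 29–9
Proposal C vs Proposal D: 22–16
Proposal C vs Proposal E: 20–18
Proposal C vs Proposal F: 23–15
Proposal C beats every other proposal.

Proposal C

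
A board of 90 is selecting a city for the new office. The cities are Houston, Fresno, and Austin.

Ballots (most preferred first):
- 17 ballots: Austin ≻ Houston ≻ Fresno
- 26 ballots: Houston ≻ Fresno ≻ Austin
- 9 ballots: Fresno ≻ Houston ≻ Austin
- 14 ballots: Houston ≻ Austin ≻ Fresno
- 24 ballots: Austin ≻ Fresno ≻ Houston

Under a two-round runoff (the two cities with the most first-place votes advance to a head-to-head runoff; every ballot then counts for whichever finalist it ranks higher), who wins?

Houston

Round 1 first-place votes: Houston 40, Fresno 9, Austin 41. Austin and Houston advance.
Runoff: Austin is ranked above Houston on 41 ballots, Houston above Austin on 49.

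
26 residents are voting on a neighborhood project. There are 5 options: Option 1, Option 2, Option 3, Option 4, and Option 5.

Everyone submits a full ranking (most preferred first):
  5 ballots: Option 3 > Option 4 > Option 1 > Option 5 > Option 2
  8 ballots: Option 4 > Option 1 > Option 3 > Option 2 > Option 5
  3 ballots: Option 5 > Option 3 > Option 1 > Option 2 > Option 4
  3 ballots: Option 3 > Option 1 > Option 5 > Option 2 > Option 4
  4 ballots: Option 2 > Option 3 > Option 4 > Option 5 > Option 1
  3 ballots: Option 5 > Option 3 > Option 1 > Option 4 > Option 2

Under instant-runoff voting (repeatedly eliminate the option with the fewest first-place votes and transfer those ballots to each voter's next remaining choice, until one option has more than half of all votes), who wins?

Option 3

Round 1: Option 1 0, Option 2 4, Option 3 8, Option 4 8, Option 5 6. Option 1 eliminated.
Round 2: Option 2 4, Option 3 8, Option 4 8, Option 5 6. Option 2 eliminated.
Round 3: Option 3 12, Option 4 8, Option 5 6. Option 5 eliminated.
Round 4: Option 3 18, Option 4 8. Option 3 has a majority (≥14).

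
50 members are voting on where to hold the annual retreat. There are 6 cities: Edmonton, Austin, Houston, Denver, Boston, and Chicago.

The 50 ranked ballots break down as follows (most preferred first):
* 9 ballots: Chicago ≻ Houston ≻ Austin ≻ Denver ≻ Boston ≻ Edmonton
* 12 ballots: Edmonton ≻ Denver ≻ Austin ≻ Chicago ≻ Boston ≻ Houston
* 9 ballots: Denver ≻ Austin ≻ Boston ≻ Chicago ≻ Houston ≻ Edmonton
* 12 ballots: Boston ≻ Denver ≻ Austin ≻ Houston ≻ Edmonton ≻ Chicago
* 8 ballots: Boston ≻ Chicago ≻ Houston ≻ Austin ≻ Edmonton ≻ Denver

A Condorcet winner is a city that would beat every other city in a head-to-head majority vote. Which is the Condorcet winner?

Denver vs Edmonton: 30–20
Denver vs Austin: 33–17
Denver vs Houston: 33–17
Denver vs Boston: 30–20
Denver vs Chicago: 33–17
Denver beats every other city.

Denver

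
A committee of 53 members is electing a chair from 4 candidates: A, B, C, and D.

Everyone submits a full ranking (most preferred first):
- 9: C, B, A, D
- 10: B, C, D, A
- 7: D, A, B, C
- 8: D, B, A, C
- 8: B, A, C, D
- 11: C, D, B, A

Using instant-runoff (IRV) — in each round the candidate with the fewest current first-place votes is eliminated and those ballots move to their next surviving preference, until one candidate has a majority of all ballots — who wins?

Round 1: A 0, B 18, C 20, D 15. A eliminated.
Round 2: B 18, C 20, D 15. D eliminated.
Round 3: B 33, C 20. B has a majority (≥27).

B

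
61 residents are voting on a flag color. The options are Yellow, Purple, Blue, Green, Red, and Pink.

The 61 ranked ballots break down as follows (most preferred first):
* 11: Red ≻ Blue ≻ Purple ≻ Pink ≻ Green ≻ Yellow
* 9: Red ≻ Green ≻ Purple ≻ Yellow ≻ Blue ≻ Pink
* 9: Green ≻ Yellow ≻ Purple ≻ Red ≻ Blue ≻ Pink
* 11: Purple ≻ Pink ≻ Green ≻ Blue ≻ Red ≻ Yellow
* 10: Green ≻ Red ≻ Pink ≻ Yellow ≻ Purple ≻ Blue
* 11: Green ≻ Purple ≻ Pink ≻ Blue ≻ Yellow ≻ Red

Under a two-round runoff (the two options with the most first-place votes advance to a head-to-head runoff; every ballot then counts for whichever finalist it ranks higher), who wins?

Round 1 first-place votes: Yellow 0, Purple 11, Blue 0, Green 30, Red 20, Pink 0. Green and Red advance.
Runoff: Green is ranked above Red on 41 ballots, Red above Green on 20.

Green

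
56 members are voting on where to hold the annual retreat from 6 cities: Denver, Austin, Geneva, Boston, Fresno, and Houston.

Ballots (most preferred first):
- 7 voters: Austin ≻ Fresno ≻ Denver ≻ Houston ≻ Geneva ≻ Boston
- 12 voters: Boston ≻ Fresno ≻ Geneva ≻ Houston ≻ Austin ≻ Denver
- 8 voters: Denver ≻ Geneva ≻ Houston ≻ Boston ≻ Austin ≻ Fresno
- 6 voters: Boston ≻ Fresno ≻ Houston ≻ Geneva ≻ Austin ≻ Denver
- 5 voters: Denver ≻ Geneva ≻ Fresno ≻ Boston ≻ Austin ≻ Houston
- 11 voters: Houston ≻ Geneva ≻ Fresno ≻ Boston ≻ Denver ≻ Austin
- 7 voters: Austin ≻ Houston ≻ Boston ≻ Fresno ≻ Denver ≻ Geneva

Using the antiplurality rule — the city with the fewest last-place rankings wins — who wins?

Last-place votes: Denver 18, Austin 11, Geneva 7, Boston 7, Fresno 8, Houston 5.

Houston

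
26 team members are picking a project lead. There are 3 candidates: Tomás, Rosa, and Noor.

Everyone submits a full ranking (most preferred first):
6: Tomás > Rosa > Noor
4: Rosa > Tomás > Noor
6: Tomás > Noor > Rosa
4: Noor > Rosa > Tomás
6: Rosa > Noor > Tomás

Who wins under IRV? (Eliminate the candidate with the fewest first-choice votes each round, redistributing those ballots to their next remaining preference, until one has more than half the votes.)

Round 1: Tomás 12, Rosa 10, Noor 4. Noor eliminated.
Round 2: Tomás 12, Rosa 14. Rosa has a majority (≥14).

Rosa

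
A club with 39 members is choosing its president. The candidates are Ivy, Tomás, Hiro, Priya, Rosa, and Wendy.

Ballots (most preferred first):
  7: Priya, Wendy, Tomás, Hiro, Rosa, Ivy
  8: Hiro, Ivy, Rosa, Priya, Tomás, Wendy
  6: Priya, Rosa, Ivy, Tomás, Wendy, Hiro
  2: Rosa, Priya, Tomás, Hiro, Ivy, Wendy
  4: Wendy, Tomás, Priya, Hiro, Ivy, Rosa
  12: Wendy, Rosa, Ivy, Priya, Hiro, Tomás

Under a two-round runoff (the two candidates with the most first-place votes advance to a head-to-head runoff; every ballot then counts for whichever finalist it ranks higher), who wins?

Round 1 first-place votes: Ivy 0, Tomás 0, Hiro 8, Priya 13, Rosa 2, Wendy 16. Wendy and Priya advance.
Runoff: Wendy is ranked above Priya on 16 ballots, Priya above Wendy on 23.

Priya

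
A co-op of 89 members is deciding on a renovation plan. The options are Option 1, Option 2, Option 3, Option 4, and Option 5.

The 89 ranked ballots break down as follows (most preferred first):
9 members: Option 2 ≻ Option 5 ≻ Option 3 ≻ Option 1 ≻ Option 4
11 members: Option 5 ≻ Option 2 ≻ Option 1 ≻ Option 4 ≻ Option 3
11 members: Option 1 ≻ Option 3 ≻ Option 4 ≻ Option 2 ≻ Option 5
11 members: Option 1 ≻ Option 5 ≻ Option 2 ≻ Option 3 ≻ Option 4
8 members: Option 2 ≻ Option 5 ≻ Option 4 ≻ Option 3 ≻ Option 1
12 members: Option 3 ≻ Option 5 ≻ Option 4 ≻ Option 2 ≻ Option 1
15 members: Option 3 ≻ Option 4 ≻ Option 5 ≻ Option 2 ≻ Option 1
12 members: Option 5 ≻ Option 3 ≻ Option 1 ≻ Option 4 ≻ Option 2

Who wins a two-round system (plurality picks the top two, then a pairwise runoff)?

Round 1 first-place votes: Option 1 22, Option 2 17, Option 3 27, Option 4 0, Option 5 23. Option 3 and Option 5 advance.
Runoff: Option 3 is ranked above Option 5 on 38 ballots, Option 5 above Option 3 on 51.

Option 5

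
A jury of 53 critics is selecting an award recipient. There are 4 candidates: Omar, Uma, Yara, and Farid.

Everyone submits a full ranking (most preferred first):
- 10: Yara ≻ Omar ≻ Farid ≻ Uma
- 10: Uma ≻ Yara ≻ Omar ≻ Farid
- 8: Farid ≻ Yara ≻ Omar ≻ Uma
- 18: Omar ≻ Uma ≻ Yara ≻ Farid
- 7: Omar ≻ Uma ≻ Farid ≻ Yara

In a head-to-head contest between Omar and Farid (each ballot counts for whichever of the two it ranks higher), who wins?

Omar

Omar is ranked above Farid on 45 ballots; Farid above Omar on 8.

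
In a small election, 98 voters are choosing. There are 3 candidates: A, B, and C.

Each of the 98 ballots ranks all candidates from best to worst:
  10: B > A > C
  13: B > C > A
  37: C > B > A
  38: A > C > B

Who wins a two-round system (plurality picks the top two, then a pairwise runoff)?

Round 1 first-place votes: A 38, B 23, C 37. A and C advance.
Runoff: A is ranked above C on 48 ballots, C above A on 50.

C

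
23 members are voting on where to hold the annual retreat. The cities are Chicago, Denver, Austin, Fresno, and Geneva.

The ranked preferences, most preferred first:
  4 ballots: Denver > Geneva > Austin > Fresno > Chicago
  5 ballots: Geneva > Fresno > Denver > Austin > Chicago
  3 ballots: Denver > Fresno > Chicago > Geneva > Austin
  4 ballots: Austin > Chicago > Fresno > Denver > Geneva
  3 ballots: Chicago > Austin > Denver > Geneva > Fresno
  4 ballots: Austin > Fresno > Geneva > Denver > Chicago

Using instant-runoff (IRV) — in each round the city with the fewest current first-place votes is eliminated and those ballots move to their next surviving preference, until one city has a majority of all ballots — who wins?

Round 1: Chicago 3, Denver 7, Austin 8, Fresno 0, Geneva 5. Fresno eliminated.
Round 2: Chicago 3, Denver 7, Austin 8, Geneva 5. Chicago eliminated.
Round 3: Denver 7, Austin 11, Geneva 5. Geneva eliminated.
Round 4: Denver 12, Austin 11. Denver has a majority (≥12).

Denver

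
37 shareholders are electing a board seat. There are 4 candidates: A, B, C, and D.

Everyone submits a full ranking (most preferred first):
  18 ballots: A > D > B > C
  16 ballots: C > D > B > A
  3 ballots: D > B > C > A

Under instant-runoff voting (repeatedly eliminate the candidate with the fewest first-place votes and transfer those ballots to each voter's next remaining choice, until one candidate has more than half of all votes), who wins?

C

Round 1: A 18, B 0, C 16, D 3. B eliminated.
Round 2: A 18, C 16, D 3. D eliminated.
Round 3: A 18, C 19. C has a majority (≥19).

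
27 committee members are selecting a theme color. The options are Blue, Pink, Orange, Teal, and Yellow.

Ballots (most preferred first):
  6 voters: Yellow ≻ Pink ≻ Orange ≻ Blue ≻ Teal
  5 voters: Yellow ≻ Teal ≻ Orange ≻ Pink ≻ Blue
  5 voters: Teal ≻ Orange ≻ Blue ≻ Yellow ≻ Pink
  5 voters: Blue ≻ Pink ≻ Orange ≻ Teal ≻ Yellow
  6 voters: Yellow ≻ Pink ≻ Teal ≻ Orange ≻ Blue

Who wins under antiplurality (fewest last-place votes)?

Orange

Last-place votes: Blue 11, Pink 5, Orange 0, Teal 6, Yellow 5.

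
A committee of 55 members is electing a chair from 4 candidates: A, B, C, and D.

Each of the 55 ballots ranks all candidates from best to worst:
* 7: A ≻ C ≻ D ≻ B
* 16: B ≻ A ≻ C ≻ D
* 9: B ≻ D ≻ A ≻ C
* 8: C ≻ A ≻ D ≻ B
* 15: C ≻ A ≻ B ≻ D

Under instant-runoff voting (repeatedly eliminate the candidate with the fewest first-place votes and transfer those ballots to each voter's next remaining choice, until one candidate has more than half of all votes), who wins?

C

Round 1: A 7, B 25, C 23, D 0. D eliminated.
Round 2: A 7, B 25, C 23. A eliminated.
Round 3: B 25, C 30. C has a majority (≥28).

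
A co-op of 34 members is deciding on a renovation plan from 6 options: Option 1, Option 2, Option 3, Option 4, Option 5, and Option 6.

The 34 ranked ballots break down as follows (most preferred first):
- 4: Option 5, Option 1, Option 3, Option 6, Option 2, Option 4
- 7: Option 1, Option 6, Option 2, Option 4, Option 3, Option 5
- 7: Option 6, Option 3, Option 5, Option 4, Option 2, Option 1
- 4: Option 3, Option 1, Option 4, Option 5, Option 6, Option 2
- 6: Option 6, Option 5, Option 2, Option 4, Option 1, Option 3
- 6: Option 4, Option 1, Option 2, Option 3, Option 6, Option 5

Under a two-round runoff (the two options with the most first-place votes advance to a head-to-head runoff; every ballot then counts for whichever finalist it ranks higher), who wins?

Option 1

Round 1 first-place votes: Option 1 7, Option 2 0, Option 3 4, Option 4 6, Option 5 4, Option 6 13. Option 6 and Option 1 advance.
Runoff: Option 6 is ranked above Option 1 on 13 ballots, Option 1 above Option 6 on 21.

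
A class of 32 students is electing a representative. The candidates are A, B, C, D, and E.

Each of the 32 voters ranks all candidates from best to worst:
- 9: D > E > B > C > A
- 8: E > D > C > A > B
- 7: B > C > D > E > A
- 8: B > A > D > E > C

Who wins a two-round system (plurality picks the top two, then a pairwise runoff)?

D

Round 1 first-place votes: A 0, B 15, C 0, D 9, E 8. B and D advance.
Runoff: B is ranked above D on 15 ballots, D above B on 17.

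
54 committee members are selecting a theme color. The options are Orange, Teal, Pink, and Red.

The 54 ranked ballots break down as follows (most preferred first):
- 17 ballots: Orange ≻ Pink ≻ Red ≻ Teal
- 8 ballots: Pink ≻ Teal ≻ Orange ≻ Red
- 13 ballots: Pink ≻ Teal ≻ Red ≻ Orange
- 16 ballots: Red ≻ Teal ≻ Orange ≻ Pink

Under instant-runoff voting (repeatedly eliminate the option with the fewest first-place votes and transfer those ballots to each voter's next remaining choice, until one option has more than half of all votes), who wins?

Round 1: Orange 17, Teal 0, Pink 21, Red 16. Teal eliminated.
Round 2: Orange 17, Pink 21, Red 16. Red eliminated.
Round 3: Orange 33, Pink 21. Orange has a majority (≥28).

Orange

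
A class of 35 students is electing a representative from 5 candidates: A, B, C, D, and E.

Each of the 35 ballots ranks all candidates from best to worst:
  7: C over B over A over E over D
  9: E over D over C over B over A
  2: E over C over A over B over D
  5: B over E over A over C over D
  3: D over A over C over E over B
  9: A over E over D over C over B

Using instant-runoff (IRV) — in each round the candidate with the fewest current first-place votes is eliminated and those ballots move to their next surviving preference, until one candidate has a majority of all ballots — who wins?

Round 1: A 9, B 5, C 7, D 3, E 11. D eliminated.
Round 2: A 12, B 5, C 7, E 11. B eliminated.
Round 3: A 12, C 7, E 16. C eliminated.
Round 4: A 19, E 16. A has a majority (≥18).

A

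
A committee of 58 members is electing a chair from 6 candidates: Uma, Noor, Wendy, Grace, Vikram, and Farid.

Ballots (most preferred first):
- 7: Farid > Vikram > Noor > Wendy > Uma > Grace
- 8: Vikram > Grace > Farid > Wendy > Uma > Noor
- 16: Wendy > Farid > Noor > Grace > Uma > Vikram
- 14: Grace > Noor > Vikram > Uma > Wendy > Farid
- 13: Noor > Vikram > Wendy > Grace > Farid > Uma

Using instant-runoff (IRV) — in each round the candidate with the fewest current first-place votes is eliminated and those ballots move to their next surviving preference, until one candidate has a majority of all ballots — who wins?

Round 1: Uma 0, Noor 13, Wendy 16, Grace 14, Vikram 8, Farid 7. Uma eliminated.
Round 2: Noor 13, Wendy 16, Grace 14, Vikram 8, Farid 7. Farid eliminated.
Round 3: Noor 13, Wendy 16, Grace 14, Vikram 15. Noor eliminated.
Round 4: Wendy 16, Grace 14, Vikram 28. Grace eliminated.
Round 5: Wendy 16, Vikram 42. Vikram has a majority (≥30).

Vikram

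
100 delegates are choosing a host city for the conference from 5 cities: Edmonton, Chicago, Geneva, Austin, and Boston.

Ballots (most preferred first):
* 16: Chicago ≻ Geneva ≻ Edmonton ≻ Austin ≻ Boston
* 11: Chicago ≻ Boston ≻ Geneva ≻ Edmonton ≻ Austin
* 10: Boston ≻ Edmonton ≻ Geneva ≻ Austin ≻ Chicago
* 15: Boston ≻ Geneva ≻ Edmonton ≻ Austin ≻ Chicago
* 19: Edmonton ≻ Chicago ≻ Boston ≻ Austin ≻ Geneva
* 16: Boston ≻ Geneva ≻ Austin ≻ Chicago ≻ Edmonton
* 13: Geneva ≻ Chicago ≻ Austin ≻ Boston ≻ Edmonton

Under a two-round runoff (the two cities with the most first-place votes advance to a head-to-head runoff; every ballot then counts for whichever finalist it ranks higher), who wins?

Round 1 first-place votes: Edmonton 19, Chicago 27, Geneva 13, Austin 0, Boston 41. Boston and Chicago advance.
Runoff: Boston is ranked above Chicago on 41 ballots, Chicago above Boston on 59.

Chicago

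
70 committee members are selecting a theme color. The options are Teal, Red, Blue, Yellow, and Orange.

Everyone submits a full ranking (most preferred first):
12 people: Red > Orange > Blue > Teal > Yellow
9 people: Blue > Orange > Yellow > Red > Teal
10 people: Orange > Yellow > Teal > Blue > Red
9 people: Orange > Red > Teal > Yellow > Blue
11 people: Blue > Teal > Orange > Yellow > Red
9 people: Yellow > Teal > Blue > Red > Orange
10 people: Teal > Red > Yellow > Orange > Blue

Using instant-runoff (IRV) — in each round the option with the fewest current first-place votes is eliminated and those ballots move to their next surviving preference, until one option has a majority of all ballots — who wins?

Orange

Round 1: Teal 10, Red 12, Blue 20, Yellow 9, Orange 19. Yellow eliminated.
Round 2: Teal 19, Red 12, Blue 20, Orange 19. Red eliminated.
Round 3: Teal 19, Blue 20, Orange 31. Teal eliminated.
Round 4: Blue 29, Orange 41. Orange has a majority (≥36).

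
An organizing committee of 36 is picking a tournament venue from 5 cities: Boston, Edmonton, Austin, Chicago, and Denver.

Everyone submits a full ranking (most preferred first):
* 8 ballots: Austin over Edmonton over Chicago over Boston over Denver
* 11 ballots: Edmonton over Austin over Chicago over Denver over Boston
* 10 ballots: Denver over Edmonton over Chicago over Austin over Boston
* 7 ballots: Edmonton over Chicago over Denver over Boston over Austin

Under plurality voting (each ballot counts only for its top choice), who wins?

First-place votes: Boston 0, Edmonton 18, Austin 8, Chicago 0, Denver 10.

Edmonton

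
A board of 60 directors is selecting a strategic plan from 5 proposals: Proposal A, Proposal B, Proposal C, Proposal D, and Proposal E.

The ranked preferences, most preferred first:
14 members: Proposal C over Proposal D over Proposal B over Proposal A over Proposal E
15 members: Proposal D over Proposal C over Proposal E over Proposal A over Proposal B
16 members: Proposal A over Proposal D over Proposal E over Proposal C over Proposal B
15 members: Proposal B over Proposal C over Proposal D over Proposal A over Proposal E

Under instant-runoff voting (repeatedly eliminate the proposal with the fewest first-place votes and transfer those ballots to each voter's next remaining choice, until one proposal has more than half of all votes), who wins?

Round 1: Proposal A 16, Proposal B 15, Proposal C 14, Proposal D 15, Proposal E 0. Proposal E eliminated.
Round 2: Proposal A 16, Proposal B 15, Proposal C 14, Proposal D 15. Proposal C eliminated.
Round 3: Proposal A 16, Proposal B 15, Proposal D 29. Proposal B eliminated.
Round 4: Proposal A 16, Proposal D 44. Proposal D has a majority (≥31).

Proposal D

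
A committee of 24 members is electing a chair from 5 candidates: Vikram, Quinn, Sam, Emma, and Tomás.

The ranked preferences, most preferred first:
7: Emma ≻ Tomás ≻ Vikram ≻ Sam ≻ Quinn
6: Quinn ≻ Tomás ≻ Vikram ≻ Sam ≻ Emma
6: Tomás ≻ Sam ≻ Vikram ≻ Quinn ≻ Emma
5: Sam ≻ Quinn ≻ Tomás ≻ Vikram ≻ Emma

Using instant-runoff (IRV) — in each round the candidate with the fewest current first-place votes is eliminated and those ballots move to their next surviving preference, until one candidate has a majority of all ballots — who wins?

Quinn

Round 1: Vikram 0, Quinn 6, Sam 5, Emma 7, Tomás 6. Vikram eliminated.
Round 2: Quinn 6, Sam 5, Emma 7, Tomás 6. Sam eliminated.
Round 3: Quinn 11, Emma 7, Tomás 6. Tomás eliminated.
Round 4: Quinn 17, Emma 7. Quinn has a majority (≥13).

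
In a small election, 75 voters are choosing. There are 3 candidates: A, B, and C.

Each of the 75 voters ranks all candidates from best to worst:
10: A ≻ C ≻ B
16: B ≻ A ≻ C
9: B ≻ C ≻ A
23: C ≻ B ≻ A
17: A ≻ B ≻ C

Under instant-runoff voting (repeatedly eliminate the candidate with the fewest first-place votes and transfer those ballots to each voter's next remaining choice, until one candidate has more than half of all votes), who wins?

B

Round 1: A 27, B 25, C 23. C eliminated.
Round 2: A 27, B 48. B has a majority (≥38).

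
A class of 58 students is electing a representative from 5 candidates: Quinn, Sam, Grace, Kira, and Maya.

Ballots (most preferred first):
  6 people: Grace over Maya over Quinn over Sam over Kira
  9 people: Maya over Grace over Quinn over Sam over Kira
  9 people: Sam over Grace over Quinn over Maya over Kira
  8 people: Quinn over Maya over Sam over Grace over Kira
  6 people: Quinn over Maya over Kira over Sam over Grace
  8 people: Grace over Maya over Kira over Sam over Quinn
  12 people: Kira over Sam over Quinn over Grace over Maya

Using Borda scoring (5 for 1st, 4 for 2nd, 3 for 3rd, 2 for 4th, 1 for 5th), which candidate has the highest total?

Grace

Quinn: 6×3 + 9×3 + 9×3 + 8×5 + 6×5 + 8×1 + 12×3 = 186
Sam: 6×2 + 9×2 + 9×5 + 8×3 + 6×2 + 8×2 + 12×4 = 175
Grace: 6×5 + 9×4 + 9×4 + 8×2 + 6×1 + 8×5 + 12×2 = 188
Kira: 6×1 + 9×1 + 9×1 + 8×1 + 6×3 + 8×3 + 12×5 = 134
Maya: 6×4 + 9×5 + 9×2 + 8×4 + 6×4 + 8×4 + 12×1 = 187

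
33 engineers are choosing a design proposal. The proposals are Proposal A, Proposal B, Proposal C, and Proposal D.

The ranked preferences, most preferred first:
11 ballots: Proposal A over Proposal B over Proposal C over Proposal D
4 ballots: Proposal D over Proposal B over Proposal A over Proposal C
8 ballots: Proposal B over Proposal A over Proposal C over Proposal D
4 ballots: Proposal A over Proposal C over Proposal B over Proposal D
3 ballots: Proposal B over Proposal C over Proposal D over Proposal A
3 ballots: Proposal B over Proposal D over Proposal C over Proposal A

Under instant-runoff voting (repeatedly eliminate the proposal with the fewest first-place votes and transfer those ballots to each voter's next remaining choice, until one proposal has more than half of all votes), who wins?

Round 1: Proposal A 15, Proposal B 14, Proposal C 0, Proposal D 4. Proposal C eliminated.
Round 2: Proposal A 15, Proposal B 14, Proposal D 4. Proposal D eliminated.
Round 3: Proposal A 15, Proposal B 18. Proposal B has a majority (≥17).

Proposal B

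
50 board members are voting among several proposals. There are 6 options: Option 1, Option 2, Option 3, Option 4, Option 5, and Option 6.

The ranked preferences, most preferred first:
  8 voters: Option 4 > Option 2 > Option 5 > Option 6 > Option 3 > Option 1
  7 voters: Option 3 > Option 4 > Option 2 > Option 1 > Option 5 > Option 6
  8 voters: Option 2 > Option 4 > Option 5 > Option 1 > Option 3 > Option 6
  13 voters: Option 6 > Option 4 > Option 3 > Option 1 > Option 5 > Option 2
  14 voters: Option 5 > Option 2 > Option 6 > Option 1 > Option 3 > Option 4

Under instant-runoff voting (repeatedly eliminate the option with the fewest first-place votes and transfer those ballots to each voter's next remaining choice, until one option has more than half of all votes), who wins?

Option 4

Round 1: Option 1 0, Option 2 8, Option 3 7, Option 4 8, Option 5 14, Option 6 13. Option 1 eliminated.
Round 2: Option 2 8, Option 3 7, Option 4 8, Option 5 14, Option 6 13. Option 3 eliminated.
Round 3: Option 2 8, Option 4 15, Option 5 14, Option 6 13. Option 2 eliminated.
Round 4: Option 4 23, Option 5 14, Option 6 13. Option 6 eliminated.
Round 5: Option 4 36, Option 5 14. Option 4 has a majority (≥26).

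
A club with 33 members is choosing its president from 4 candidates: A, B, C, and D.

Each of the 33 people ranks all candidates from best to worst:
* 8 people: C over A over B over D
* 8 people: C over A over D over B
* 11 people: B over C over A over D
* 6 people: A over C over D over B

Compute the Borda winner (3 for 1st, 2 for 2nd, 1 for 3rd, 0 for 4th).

C

A: 8×2 + 8×2 + 11×1 + 6×3 = 61
B: 8×1 + 8×0 + 11×3 + 6×0 = 41
C: 8×3 + 8×3 + 11×2 + 6×2 = 82
D: 8×0 + 8×1 + 11×0 + 6×1 = 14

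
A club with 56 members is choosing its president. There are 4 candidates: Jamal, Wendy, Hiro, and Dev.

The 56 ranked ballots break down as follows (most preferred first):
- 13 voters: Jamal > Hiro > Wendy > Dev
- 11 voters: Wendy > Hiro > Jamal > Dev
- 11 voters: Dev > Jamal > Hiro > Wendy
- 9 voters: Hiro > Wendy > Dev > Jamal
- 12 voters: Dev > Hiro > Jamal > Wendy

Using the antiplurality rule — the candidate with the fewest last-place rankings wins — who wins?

Hiro

Last-place votes: Jamal 9, Wendy 23, Hiro 0, Dev 24.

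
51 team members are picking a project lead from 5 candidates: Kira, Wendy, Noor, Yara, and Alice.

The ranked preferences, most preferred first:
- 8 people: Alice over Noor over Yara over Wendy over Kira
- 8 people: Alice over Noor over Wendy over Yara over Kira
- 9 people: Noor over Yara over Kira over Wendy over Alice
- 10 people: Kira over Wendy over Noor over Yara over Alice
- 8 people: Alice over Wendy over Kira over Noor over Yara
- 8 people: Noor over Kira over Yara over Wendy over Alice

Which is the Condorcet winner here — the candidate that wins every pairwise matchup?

Noor vs Kira: 33–18
Noor vs Wendy: 33–18
Noor vs Yara: 51–0
Noor vs Alice: 27–24
Noor beats every other candidate.

Noor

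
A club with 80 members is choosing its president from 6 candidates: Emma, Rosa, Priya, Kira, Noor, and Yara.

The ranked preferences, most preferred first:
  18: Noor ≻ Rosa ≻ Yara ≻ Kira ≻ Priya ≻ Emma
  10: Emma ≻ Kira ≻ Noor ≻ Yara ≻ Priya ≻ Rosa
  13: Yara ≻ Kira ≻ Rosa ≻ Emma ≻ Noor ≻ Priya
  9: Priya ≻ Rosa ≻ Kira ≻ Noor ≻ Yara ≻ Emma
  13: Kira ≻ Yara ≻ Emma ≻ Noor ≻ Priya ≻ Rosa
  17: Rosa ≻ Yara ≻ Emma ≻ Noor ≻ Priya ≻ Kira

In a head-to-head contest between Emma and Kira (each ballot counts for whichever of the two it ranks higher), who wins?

Kira

Emma is ranked above Kira on 27 ballots; Kira above Emma on 53.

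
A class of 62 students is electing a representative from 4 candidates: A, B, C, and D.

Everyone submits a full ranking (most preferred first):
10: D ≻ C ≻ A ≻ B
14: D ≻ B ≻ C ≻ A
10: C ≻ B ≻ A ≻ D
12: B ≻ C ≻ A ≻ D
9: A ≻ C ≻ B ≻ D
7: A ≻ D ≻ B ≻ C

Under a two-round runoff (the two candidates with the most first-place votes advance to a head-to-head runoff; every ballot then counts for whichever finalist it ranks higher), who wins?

A

Round 1 first-place votes: A 16, B 12, C 10, D 24. D and A advance.
Runoff: D is ranked above A on 24 ballots, A above D on 38.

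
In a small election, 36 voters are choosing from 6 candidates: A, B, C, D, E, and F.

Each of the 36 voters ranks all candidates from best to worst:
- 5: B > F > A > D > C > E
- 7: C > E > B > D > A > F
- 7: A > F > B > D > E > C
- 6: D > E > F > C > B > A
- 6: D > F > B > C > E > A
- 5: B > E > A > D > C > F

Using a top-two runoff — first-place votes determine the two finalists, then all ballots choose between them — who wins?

B

Round 1 first-place votes: A 7, B 10, C 7, D 12, E 0, F 0. D and B advance.
Runoff: D is ranked above B on 12 ballots, B above D on 24.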